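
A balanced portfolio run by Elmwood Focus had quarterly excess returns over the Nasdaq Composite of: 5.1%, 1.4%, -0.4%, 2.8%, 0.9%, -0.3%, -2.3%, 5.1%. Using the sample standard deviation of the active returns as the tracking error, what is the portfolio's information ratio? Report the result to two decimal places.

0.58

μ = (5.1 + 1.4 − 0.4 + 2.8 + 0.9 − 0.3 − 2.3 + 5.1) / 8 = 1.5375%
Σ(r − μ)² = 49.2588; sample σ = √(49.2588/7) = 2.6527%
IR = μ / tracking error = 1.5375 / 2.6527 = 0.5796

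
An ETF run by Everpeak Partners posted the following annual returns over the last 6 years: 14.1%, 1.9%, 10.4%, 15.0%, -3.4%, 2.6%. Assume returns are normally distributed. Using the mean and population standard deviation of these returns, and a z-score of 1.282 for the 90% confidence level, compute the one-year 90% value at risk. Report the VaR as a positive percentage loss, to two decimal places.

1.98

Mean return r̄ = 40.60 / 6 = 6.7667%
Population std dev = √[279.1733 / 6] = 6.8212%
VaR = −(r̄ − z·σ) = −(6.7667 − 1.282 × 6.8212) = −(-1.9781) = 1.9781%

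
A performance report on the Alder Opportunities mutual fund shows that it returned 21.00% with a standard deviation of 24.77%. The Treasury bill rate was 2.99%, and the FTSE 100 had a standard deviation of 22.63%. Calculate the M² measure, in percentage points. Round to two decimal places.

Sharpe = (Rp − Rf) / σp = (21.00% − 2.99%) / 24.77% = 0.7271
M² = Rf + Sharpe × σm = 2.99% + 0.7271 × 22.63% = 19.4443%

19.44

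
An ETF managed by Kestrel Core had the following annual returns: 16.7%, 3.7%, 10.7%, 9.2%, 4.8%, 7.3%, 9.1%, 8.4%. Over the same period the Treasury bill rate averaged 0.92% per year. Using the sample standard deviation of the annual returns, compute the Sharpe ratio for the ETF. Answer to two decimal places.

1.97

Mean return r̄ = 69.90 / 8 = 8.7375%
Σ(r − r̄)² = 110.6588; sample σ = √(110.6588/7) = 3.9760%
Sharpe = (r̄ − rf) / σ = (8.7375 − 0.92) / 3.9760 = 7.8175 / 3.9760 = 1.9662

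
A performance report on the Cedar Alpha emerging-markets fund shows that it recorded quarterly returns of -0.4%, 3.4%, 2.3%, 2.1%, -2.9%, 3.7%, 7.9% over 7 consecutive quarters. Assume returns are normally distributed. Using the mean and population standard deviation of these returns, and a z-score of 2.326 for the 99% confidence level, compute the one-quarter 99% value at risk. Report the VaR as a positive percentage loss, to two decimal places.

5.00

r̄ = (-0.4 + 3.4 + 2.3 + 2.1 − 2.9 + 3.7 + 7.9) / 7 = 16.10 / 7 = 2.3000%
Σ(r − r̄)² = (-0.4 − 2.3000)² + (3.4 − 2.3000)² + … = 68.9000
population σ = √(68.9000 / 7) = √9.8429 = 3.1373%
VaR = −(r̄ − z·σ) = −(2.3000 − 2.326 × 3.1373) = −(-4.9974) = 4.9974%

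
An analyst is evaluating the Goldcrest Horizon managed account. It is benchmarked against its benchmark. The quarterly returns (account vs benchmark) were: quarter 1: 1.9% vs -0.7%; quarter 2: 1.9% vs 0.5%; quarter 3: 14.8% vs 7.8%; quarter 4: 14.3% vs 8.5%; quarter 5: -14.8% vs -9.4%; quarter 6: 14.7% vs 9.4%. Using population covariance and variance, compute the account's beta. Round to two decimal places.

1.59

r̄p = 5.4667%,  r̄m = 2.6833%
Cov = Σ(rp − r̄p)(rm − r̄m) / 6 = 70.9828
Var(rm) = Σ(rm − r̄m)² / 6 = 44.5581
β = Cov / Var = 70.9828 / 44.5581 = 1.5930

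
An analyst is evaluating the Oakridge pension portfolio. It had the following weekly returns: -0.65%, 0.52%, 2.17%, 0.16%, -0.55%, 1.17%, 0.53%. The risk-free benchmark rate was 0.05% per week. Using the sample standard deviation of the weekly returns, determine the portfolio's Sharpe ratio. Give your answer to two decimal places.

0.44

Mean return r̄ = 3.350 / 7 = 0.4786%
Σ(r − r̄)² = (-0.65 − 0.4786)² + (0.52 − 0.4786)² + (2.17 − 0.4786)² + … = 5.7765
sample σ = √(5.7765 / 6) = √0.9628 = 0.9812%
Sharpe = (r̄ − rf) / σ = (0.4786 − 0.05) / 0.9812 = 0.4286 / 0.9812 = 0.4368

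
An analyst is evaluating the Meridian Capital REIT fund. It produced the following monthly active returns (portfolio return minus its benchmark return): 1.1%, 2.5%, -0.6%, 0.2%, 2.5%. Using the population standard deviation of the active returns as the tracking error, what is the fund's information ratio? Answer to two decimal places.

0.92

Mean return r̄ = 5.70 / 5 = 1.1400%
Σ(r − r̄)² = (1.1 − 1.1400)² + (2.5 − 1.1400)² + … = 7.6120
population σ = √(7.6120 / 5) = √1.5224 = 1.2339%
IR = r̄ / tracking error = 1.1400 / 1.2339 = 0.9239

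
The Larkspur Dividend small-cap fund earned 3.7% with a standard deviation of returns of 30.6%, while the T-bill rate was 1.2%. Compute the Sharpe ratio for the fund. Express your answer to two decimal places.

Sharpe = (Rp − Rf) / σp = (3.7% − 1.2%) / 30.6% = 2.50% / 30.6% = 0.0817

0.08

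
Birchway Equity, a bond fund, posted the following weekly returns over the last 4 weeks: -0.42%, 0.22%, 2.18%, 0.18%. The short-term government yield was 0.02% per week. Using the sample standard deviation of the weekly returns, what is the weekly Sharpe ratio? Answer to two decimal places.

r̄ = (-0.42 + 0.22 + 2.18 + 0.18) / 4 = 0.5400%
Σ(r − r̄)² = 3.8432; sample σ = √(3.8432/3) = 1.1318%
Sharpe = (r̄ − rf) / σ = (0.5400 − 0.02) / 1.1318 = 0.5200 / 1.1318 = 0.4594

0.46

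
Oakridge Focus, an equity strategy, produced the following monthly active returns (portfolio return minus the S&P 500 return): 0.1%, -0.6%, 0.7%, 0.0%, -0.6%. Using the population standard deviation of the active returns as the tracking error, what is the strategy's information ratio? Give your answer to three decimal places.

-0.164

μ = (0.1 − 0.6 + 0.7 + 0 − 0.6) / 5 = -0.0800%
Σ(r − μ)² = (0.1 − (-0.0800))² + (-0.6 − (-0.0800))² + (0.7 − (-0.0800))² + … = 1.1880
σ = √[1.1880 / 5] = 0.4874%
IR = μ / tracking error = -0.0800 / 0.4874 = -0.1641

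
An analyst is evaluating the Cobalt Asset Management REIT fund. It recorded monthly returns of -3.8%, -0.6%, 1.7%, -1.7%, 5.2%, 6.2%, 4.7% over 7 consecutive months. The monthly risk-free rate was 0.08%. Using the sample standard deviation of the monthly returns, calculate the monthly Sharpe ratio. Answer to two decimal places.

0.41

r̄ = (-3.8 − 0.6 + 1.7 − 1.7 + 5.2 + 6.2 + 4.7) / 7 = 1.6714%
Sample σ = √[Σ(r − r̄)² / 6] = √[88.5943 / 6] = √14.7657 = 3.8426%
Sharpe = (r̄ − rf) / σ = (1.6714 − 0.08) / 3.8426 = 1.5914 / 3.8426 = 0.4141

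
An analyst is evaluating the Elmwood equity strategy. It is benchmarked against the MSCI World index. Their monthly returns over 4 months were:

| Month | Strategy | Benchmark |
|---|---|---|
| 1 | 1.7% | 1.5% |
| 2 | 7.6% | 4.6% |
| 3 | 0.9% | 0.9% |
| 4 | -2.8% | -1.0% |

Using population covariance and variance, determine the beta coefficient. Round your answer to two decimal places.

r̄p = 1.8500%,  r̄m = 1.5000%
Cov = Σ(rp − r̄p)(rm − r̄m) / 4 = 7.5050
Var(rm) = Σ(rm − r̄m)² / 4 = 4.0550
β = Cov / Var = 7.5050 / 4.0550 = 1.8508

1.85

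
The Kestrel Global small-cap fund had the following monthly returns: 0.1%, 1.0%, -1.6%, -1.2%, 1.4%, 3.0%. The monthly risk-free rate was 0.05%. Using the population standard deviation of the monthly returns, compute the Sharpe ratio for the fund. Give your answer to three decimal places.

0.255

Mean return r̄ = 2.70 / 6 = 0.4500%
Σ(r − r̄)² = (0.1 − 0.4500)² + (1 − 0.4500)² + (-1.6 − 0.4500)² + … = 14.7550
population σ = √(14.7550 / 6) = √2.4592 = 1.5682%
Sharpe = (r̄ − rf) / σ = (0.4500 − 0.05) / 1.5682 = 0.4000 / 1.5682 = 0.2551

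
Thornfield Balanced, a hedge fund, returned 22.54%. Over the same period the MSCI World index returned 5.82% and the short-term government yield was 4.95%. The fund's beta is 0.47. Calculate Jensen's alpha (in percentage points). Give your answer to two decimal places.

CAPM expected return = Rf + β(Rm − Rf) = 4.95% + 0.47 × (5.82% − 4.95%) = 4.95 + 0.47 × 0.87 = 5.3589%
Jensen's α = Rp − E[R] = 22.54% − 5.3589% = 17.1811

17.18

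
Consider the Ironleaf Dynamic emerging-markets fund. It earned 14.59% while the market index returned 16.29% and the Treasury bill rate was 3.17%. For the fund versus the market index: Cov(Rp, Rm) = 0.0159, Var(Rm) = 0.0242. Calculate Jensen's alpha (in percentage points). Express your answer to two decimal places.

2.80

β = Cov / Var = 0.0159 / 0.0242 = 0.6570
E[R] = Rf + β(Rm − Rf) = 3.17% + 0.6570 × (16.29% − 3.17%) = 11.7898%
α = Rp − E[R] = 14.59% − 11.7898% = 2.8002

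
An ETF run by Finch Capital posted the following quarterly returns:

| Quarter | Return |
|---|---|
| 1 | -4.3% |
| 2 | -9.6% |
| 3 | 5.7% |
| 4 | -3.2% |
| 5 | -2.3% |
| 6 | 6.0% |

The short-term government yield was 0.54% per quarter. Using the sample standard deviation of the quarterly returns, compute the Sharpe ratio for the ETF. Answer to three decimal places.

Mean return r̄ = -7.70 / 6 = -1.2833%
Σ(r − r̄)² = (-4.3 − (-1.2833))² + (-9.6 − (-1.2833))² + … = 184.7883
σ = √[184.7883 / 5] = 6.0793%
Sharpe = (r̄ − rf) / σ = (-1.2833 − 0.54) / 6.0793 = -1.8233 / 6.0793 = -0.2999

-0.300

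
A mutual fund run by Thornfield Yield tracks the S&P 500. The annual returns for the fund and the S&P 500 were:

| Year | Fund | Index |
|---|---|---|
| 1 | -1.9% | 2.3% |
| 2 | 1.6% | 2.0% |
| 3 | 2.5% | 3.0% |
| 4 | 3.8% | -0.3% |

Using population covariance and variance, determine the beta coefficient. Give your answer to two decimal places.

r̄p = 1.5000%,  r̄m = 1.7500%
Cov = Σ(rp − r̄p)(rm − r̄m) / 4 = -1.3275
Var(rm) = Σ(rm − r̄m)² / 4 = 1.5325
β = Cov / Var = -1.3275 / 1.5325 = -0.8662

-0.87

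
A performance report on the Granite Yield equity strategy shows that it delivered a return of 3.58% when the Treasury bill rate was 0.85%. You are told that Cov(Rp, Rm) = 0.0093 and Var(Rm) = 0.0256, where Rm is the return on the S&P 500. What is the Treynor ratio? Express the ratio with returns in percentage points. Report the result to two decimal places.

β = Cov / Var = 0.0093 / 0.0256 = 0.3633
Treynor = (Rp − Rf) / β = (3.58% − 0.85%) / 0.3633 = 2.73 / 0.3633 = 7.5145

7.51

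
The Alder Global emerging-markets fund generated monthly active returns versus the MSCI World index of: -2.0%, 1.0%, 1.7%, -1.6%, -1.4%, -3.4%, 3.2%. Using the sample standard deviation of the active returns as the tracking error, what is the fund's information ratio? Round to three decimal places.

μ = (-2 + 1 + 1.7 − 1.6 − 1.4 − 3.4 + 3.2) / 7 = -0.3571%
Sample σ = √[Σ(r − μ)² / 6] = √[33.3171 / 6] = √5.5529 = 2.3565%
IR = μ / tracking error = -0.3571 / 2.3565 = -0.1515

-0.152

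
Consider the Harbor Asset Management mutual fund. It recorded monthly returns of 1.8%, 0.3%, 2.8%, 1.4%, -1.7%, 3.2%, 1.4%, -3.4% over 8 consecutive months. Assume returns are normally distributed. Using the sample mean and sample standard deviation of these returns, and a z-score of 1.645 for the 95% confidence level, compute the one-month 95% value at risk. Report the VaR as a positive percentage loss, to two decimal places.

Mean return r̄ = 5.80 / 8 = 0.7250%
Sample σ = √[Σ(r − r̄)² / 7] = √[35.5750 / 7] = √5.0821 = 2.2544%
VaR = −(r̄ − z·σ) = −(0.7250 − 1.645 × 2.2544) = −(-2.9835) = 2.9835%

2.98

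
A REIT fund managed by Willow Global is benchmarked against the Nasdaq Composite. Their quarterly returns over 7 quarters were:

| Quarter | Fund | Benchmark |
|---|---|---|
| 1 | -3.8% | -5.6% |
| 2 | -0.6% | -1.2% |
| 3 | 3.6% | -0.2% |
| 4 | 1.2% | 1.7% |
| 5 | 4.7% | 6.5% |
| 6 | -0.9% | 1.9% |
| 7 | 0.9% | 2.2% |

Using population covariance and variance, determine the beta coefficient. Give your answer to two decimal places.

0.61

r̄p = 0.7286%,  r̄m = 0.7571%
Cov = Σ(rp − r̄p)(rm − r̄m) / 7 = 7.1827
Var(rm) = Σ(rm − r̄m)² / 7 = 11.7739
β = Cov / Var = 7.1827 / 11.7739 = 0.6101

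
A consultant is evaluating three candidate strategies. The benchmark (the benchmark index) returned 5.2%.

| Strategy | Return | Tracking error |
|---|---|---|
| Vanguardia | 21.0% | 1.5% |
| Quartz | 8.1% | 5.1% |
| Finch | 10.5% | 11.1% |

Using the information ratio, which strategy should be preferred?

Vanguardia: IR = (21.0% − 5.2%) / 1.5% = 10.533
Quartz: IR = (8.1% − 5.2%) / 5.1% = 0.569
Finch: IR = (10.5% − 5.2%) / 11.1% = 0.477
Highest: Vanguardia (10.533).

Vanguardia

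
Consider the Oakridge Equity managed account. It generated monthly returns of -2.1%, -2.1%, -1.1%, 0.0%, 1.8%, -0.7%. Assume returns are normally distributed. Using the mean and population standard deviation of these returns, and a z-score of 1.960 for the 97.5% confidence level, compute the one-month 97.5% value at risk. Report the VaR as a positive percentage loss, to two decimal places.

3.33

r̄ = (-2.1 − 2.1 − 1.1 + 0 + 1.8 − 0.7) / 6 = -4.20 / 6 = -0.7000%
Population std dev = √[10.8200 / 6] = 1.3429%
VaR = −(r̄ − z·σ) = −(-0.7000 − 1.960 × 1.3429) = −(-3.3321) = 3.3321%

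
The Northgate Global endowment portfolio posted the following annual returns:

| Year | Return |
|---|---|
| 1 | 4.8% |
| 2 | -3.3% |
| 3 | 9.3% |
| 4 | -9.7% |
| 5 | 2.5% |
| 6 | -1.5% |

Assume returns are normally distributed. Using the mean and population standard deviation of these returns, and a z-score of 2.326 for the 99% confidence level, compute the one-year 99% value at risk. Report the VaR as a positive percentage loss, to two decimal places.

13.81

μ = (4.8 − 3.3 + 9.3 − 9.7 + 2.5 − 1.5) / 6 = 2.10 / 6 = 0.3500%
Σ(r − μ)² = 222.2750; population σ = √(222.2750/6) = 6.0865%
VaR = −(μ − z·σ) = −(0.3500 − 2.326 × 6.0865) = −(-13.8072) = 13.8072%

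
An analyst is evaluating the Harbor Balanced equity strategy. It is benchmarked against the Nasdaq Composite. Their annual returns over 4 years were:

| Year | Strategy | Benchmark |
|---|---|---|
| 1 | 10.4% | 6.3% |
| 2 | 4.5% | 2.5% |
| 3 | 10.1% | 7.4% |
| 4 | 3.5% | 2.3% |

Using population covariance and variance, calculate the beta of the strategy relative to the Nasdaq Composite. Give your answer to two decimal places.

r̄p = 7.1250%,  r̄m = 4.6250%
Cov = Σ(rp − r̄p)(rm − r̄m) / 4 = 6.9369
Var(rm) = Σ(rm − r̄m)² / 4 = 5.1069
β = Cov / Var = 6.9369 / 5.1069 = 1.3583

1.36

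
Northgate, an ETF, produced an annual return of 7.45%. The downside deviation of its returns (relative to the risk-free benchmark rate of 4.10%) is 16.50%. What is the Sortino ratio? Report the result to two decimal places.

Sortino = (Rp − Rf) / σd = (7.45% − 4.10%) / 16.50% = 3.35% / 16.50% = 0.2030

0.20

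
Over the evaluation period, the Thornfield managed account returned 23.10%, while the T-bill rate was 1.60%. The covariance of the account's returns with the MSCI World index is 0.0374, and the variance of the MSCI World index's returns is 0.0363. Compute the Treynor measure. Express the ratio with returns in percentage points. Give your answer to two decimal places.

20.87

β = Cov / Var = 0.0374 / 0.0363 = 1.0303
Treynor = (Rp − Rf) / β = (23.10% − 1.60%) / 1.0303 = 21.50 / 1.0303 = 20.8677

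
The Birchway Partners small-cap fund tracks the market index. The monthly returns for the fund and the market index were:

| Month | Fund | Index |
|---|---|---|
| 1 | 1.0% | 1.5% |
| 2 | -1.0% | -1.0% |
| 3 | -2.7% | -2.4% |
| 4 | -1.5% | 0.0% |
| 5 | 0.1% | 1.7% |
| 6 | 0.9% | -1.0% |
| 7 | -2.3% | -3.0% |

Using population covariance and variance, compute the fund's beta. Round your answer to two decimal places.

0.61

r̄p = -0.7857%,  r̄m = -0.6000%
Cov = Σ(rp − r̄p)(rm − r̄m) / 7 = 1.6929
Var(rm) = Σ(rm − r̄m)² / 7 = 2.7686
β = Cov / Var = 1.6929 / 2.7686 = 0.6115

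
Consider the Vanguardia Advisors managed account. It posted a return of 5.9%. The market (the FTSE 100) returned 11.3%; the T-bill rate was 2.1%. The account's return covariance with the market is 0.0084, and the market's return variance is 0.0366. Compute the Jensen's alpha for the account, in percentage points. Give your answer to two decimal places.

β = Cov / Var = 0.0084 / 0.0366 = 0.2295
E[R] = Rf + β(Rm − Rf) = 2.1% + 0.2295 × (11.3% − 2.1%) = 4.2114%
α = Rp − E[R] = 5.9% − 4.2114% = 1.6886

1.69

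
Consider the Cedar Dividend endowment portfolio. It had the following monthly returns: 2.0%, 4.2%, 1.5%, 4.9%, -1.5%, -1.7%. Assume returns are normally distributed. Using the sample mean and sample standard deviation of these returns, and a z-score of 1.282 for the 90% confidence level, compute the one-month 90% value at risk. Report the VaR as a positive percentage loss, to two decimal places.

r̄ = (2 + 4.2 + 1.5 + 4.9 − 1.5 − 1.7) / 6 = 9.40 / 6 = 1.5667%
Sample std dev = √[38.3133 / 5] = 2.7682%
VaR = −(r̄ − z·σ) = −(1.5667 − 1.282 × 2.7682) = −(-1.9821) = 1.9821%

1.98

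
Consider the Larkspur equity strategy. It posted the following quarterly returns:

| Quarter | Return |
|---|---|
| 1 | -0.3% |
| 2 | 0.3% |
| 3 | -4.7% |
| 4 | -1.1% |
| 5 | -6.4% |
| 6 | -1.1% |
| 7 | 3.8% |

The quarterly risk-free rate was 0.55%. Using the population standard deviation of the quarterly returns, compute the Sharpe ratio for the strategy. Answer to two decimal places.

-0.62

r̄ = (-0.3 + 0.3 − 4.7 − 1.1 − 6.4 − 1.1 + 3.8) / 7 = -9.50 / 7 = -1.3571%
Σ(r − r̄)² = 67.1971; population σ = √(67.1971/7) = 3.0983%
Sharpe = (r̄ − rf) / σ = (-1.3571 − 0.55) / 3.0983 = -1.9071 / 3.0983 = -0.6155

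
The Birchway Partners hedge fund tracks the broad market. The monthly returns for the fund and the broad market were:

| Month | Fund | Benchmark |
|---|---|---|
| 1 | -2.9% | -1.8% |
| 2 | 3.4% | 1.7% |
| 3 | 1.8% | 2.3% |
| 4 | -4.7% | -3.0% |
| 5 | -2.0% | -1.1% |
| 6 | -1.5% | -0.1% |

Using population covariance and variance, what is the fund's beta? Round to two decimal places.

r̄p = -0.9833%,  r̄m = -0.3333%
Cov = Σ(rp − r̄p)(rm − r̄m) / 6 = 4.9372
Var(rm) = Σ(rm − r̄m)² / 6 = 3.4956
β = Cov / Var = 4.9372 / 3.4956 = 1.4124

1.41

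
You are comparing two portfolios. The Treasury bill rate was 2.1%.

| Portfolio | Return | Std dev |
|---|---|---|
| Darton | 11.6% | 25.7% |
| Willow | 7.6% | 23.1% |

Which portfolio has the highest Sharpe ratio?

Darton: Sharpe ratio = (11.6% − 2.1%) / 25.7% = 0.370
Willow: Sharpe ratio = (7.6% − 2.1%) / 23.1% = 0.238
Highest: Darton (0.370).

Darton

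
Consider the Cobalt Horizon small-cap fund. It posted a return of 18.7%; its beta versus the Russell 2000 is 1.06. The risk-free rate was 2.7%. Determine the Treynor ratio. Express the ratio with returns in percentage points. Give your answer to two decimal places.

15.09

Treynor = (Rp − Rf) / β = (18.7% − 2.7%) / 1.06 = 16.00 / 1.06 = 15.0943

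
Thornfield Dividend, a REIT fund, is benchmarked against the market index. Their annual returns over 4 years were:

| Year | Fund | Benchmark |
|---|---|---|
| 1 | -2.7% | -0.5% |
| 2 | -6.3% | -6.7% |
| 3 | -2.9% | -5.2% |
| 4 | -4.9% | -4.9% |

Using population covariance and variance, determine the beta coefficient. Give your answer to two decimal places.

0.47

r̄p = -4.2000%,  r̄m = -4.3250%
Cov = Σ(rp − r̄p)(rm − r̄m) / 4 = 2.4975
Var(rm) = Σ(rm − r̄m)² / 4 = 5.3419
β = Cov / Var = 2.4975 / 5.3419 = 0.4675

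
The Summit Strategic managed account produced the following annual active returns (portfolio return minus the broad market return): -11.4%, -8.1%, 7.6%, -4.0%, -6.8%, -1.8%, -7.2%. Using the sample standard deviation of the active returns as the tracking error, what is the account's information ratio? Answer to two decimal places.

-0.74

Mean return μ = -31.70 / 7 = -4.5286%
Sample std dev = √[227.0943 / 6] = 6.1522%
IR = μ / tracking error = -4.5286 / 6.1522 = -0.7361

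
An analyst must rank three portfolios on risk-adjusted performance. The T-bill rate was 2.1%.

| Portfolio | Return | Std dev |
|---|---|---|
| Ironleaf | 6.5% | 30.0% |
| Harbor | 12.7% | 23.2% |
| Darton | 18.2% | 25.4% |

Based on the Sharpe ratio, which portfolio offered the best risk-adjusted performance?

Ironleaf: Sharpe ratio = (6.5% − 2.1%) / 30.0% = 0.147
Harbor: Sharpe ratio = (12.7% − 2.1%) / 23.2% = 0.457
Darton: Sharpe ratio = (18.2% − 2.1%) / 25.4% = 0.634
Highest: Darton (0.634).

Darton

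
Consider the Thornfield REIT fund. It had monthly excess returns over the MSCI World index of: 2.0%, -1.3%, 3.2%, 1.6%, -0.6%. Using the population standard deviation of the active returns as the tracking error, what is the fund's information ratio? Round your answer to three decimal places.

Mean return r̄ = 4.90 / 5 = 0.9800%
Σ(r − r̄)² = 14.0480; population σ = √(14.0480/5) = 1.6762%
IR = r̄ / tracking error = 0.9800 / 1.6762 = 0.5847

0.585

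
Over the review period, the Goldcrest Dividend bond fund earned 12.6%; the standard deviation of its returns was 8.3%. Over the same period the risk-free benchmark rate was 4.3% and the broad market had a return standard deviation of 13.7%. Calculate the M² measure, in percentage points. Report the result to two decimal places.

Sharpe = (Rp − Rf) / σp = (12.6% − 4.3%) / 8.3% = 1.0000
M² = Rf + Sharpe × σm = 4.3% + 1.0000 × 13.7% = 18.0000%

18.00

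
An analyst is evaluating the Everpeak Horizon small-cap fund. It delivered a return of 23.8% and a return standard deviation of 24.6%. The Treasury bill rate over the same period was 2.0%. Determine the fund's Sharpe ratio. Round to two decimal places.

0.89

Sharpe = (Rp − Rf) / σp = (23.8% − 2.0%) / 24.6% = 21.80% / 24.6% = 0.8862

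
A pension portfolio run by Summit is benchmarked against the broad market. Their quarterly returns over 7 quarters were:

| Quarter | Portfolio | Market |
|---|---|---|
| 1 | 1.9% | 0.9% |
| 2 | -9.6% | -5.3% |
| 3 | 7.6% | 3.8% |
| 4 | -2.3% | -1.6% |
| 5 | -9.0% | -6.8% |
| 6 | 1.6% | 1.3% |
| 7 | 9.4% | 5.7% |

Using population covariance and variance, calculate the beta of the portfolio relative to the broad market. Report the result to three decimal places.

r̄p = -0.0571%,  r̄m = -0.2857%
Cov = Σ(rp − r̄p)(rm − r̄m) / 7 = 28.8422
Var(rm) = Σ(rm − r̄m)² / 7 = 17.9641
β = Cov / Var = 28.8422 / 17.9641 = 1.6055

1.606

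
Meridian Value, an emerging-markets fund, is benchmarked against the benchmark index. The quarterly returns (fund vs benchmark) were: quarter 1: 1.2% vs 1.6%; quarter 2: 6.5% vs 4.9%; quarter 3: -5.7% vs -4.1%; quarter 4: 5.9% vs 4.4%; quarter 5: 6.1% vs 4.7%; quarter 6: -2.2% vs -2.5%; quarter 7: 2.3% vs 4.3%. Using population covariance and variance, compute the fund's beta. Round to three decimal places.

r̄p = 2.0143%,  r̄m = 1.9000%
Cov = Σ(rp − r̄p)(rm − r̄m) / 7 = 14.3386
Var(rm) = Σ(rm − r̄m)² / 7 = 12.0429
β = Cov / Var = 14.3386 / 12.0429 = 1.1906

1.191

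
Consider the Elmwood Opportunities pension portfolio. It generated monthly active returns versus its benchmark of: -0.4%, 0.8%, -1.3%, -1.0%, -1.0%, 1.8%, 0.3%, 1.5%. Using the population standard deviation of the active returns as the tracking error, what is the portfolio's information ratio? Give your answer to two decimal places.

r̄ = (-0.4 + 0.8 − 1.3 − 1 − 1 + 1.8 + 0.3 + 1.5) / 8 = 0.70 / 8 = 0.0875%
Population std dev = √[10.0088 / 8] = 1.1185%
IR = r̄ / tracking error = 0.0875 / 1.1185 = 0.0782

0.08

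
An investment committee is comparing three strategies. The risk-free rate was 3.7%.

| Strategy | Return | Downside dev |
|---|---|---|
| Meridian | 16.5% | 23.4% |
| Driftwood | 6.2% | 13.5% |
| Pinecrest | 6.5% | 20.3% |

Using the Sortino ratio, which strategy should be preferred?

Meridian: Sortino ratio = (16.5% − 3.7%) / 23.4% = 0.547
Driftwood: Sortino ratio = (6.2% − 3.7%) / 13.5% = 0.185
Pinecrest: Sortino ratio = (6.5% − 3.7%) / 20.3% = 0.138
Highest: Meridian (0.547).

Meridian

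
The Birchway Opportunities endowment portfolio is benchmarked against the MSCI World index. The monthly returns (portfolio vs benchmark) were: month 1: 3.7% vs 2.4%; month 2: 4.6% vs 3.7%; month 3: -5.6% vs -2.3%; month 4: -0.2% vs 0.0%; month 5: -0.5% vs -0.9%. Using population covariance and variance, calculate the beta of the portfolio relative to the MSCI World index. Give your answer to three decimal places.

r̄p = 0.4000%,  r̄m = 0.5800%
Cov = Σ(rp − r̄p)(rm − r̄m) / 5 = 7.6140
Var(rm) = Σ(rm − r̄m)² / 5 = 4.7736
β = Cov / Var = 7.6140 / 4.7736 = 1.5950

1.595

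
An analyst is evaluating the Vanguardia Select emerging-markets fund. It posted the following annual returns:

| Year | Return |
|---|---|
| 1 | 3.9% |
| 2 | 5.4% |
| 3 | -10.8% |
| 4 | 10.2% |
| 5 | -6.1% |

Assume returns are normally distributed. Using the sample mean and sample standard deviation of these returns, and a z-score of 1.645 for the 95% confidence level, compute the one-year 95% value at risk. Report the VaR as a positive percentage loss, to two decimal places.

r̄ = (3.9 + 5.4 − 10.8 + 10.2 − 6.1) / 5 = 2.60 / 5 = 0.5200%
Σ(r − r̄)² = 300.9080; sample σ = √(300.9080/4) = 8.6733%
VaR = −(r̄ − z·σ) = −(0.5200 − 1.645 × 8.6733) = −(-13.7476) = 13.7476%

13.75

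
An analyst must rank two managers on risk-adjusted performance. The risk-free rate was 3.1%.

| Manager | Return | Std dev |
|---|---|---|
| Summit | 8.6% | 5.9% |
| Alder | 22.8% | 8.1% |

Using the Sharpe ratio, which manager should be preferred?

Summit: Sharpe ratio = (8.6% − 3.1%) / 5.9% = 0.932
Alder: Sharpe ratio = (22.8% − 3.1%) / 8.1% = 2.432
Highest: Alder (2.432).

Alder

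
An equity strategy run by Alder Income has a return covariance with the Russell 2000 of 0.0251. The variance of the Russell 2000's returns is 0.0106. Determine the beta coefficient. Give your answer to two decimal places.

2.37

β = Cov(Rp, Rm) / Var(Rm) = 0.0251 / 0.0106 = 2.3679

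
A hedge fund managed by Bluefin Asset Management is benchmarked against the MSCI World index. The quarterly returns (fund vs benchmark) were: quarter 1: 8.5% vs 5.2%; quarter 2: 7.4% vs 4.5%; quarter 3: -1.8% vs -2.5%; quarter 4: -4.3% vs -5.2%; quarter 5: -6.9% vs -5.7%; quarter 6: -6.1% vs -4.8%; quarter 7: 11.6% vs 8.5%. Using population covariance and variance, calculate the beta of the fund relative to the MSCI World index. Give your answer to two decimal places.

r̄p = 1.2000%,  r̄m = 0.0000%
Cov = Σ(rp − r̄p)(rm − r̄m) / 7 = 38.7957
Var(rm) = Σ(rm − r̄m)² / 7 = 29.7657
β = Cov / Var = 38.7957 / 29.7657 = 1.3034

1.30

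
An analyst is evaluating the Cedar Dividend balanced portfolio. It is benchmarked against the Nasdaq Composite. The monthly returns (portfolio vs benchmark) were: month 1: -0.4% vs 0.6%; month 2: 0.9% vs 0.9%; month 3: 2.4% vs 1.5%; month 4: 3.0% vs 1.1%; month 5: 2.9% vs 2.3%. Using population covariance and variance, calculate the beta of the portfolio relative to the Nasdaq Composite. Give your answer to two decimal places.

1.66

r̄p = 1.7600%,  r̄m = 1.2800%
Cov = Σ(rp − r̄p)(rm − r̄m) / 5 = 0.5752
Var(rm) = Σ(rm − r̄m)² / 5 = 0.3456
β = Cov / Var = 0.5752 / 0.3456 = 1.6644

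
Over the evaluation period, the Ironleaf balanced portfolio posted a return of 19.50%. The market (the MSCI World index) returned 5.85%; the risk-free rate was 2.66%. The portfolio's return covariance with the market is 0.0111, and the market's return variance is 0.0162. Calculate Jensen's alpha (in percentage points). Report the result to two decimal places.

14.65

β = Cov / Var = 0.0111 / 0.0162 = 0.6852
E[R] = Rf + β(Rm − Rf) = 2.66% + 0.6852 × (5.85% − 2.66%) = 4.8458%
α = Rp − E[R] = 19.50% − 4.8458% = 14.6542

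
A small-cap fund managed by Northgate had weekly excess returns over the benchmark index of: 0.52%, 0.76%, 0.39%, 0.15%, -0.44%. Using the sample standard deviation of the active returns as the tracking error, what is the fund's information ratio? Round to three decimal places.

0.604

r̄ = (0.52 + 0.76 + 0.39 + 0.15 − 0.44) / 5 = 0.2760%
Sample std dev = √[0.8353 / 4] = 0.4570%
IR = r̄ / tracking error = 0.2760 / 0.4570 = 0.6039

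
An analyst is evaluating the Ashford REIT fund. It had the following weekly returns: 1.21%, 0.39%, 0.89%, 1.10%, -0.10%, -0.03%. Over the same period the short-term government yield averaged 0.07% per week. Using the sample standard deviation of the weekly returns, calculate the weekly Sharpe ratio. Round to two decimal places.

0.89

μ = (1.21 + 0.39 + 0.89 + 1.1 − 0.1 − 0.03) / 6 = 3.460 / 6 = 0.5767%
Sample std dev = √[1.6339 / 5] = 0.5716%
Sharpe = (μ − rf) / σ = (0.5767 − 0.07) / 0.5716 = 0.5067 / 0.5716 = 0.8865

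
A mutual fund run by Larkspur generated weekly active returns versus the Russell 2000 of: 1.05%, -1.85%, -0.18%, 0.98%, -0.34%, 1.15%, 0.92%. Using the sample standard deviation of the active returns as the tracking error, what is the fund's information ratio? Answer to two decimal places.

0.22

r̄ = (1.05 − 1.85 − 0.18 + 0.98 − 0.34 + 1.15 + 0.92) / 7 = 1.730 / 7 = 0.2471%
Σ(r − r̄)² = 7.3747; sample σ = √(7.3747/6) = 1.1087%
IR = r̄ / tracking error = 0.2471 / 1.1087 = 0.2229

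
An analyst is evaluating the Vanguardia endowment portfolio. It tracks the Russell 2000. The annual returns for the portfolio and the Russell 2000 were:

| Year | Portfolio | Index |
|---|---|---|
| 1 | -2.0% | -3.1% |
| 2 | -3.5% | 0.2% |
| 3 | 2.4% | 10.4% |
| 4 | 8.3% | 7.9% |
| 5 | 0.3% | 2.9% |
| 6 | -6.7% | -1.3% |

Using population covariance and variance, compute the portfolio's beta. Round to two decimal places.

r̄p = -0.2000%,  r̄m = 2.8333%
Cov = Σ(rp − r̄p)(rm − r̄m) / 6 = 18.1683
Var(rm) = Σ(rm − r̄m)² / 6 = 23.6922
β = Cov / Var = 18.1683 / 23.6922 = 0.7668

0.77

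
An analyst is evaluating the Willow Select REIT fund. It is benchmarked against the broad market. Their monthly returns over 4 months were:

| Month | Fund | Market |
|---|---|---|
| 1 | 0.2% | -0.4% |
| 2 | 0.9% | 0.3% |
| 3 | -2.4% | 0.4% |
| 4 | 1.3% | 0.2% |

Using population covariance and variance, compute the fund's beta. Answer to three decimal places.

r̄p = 0.0000%,  r̄m = 0.1250%
Cov = Σ(rp − r̄p)(rm − r̄m) / 4 = -0.1275
Var(rm) = Σ(rm − r̄m)² / 4 = 0.0969
β = Cov / Var = -0.1275 / 0.0969 = -1.3158

-1.316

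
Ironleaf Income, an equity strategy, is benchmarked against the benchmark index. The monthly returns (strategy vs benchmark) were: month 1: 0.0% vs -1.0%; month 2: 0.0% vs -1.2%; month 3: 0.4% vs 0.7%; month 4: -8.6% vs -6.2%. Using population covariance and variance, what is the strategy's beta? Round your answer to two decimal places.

r̄p = -2.0500%,  r̄m = -1.9250%
Cov = Σ(rp − r̄p)(rm − r̄m) / 4 = 9.4538
Var(rm) = Σ(rm − r̄m)² / 4 = 6.6369
β = Cov / Var = 9.4538 / 6.6369 = 1.4244

1.42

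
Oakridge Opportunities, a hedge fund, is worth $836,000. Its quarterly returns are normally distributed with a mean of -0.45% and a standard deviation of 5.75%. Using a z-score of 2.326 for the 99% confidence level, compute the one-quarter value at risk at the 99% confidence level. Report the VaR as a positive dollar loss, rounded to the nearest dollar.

Return at the 99% tail: μ − z·σ = -0.45% − 2.326 × 5.75% = -0.45 − 13.3745 = -13.8245%
VaR = −(-13.8245%) × $836,000 = 13.8245% × $836,000 = $115,573

$115,573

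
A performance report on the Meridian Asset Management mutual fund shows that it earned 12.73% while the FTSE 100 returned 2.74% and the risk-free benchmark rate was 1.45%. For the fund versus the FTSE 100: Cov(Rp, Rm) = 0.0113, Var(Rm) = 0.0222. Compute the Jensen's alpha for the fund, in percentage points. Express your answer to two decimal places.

β = Cov / Var = 0.0113 / 0.0222 = 0.5090
E[R] = Rf + β(Rm − Rf) = 1.45% + 0.5090 × (2.74% − 1.45%) = 2.1066%
α = Rp − E[R] = 12.73% − 2.1066% = 10.6234

10.62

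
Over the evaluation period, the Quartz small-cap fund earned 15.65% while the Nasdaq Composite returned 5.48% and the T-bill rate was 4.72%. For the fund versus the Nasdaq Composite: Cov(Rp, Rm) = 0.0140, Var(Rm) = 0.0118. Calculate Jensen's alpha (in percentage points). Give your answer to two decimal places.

10.03

β = Cov / Var = 0.0140 / 0.0118 = 1.1864
E[R] = Rf + β(Rm − Rf) = 4.72% + 1.1864 × (5.48% − 4.72%) = 5.6217%
α = Rp − E[R] = 15.65% − 5.6217% = 10.0283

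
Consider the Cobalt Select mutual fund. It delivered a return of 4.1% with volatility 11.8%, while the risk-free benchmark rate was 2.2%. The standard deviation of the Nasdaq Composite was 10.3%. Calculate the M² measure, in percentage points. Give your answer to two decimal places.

3.86

Sharpe = (Rp − Rf) / σp = (4.1% − 2.2%) / 11.8% = 0.1610
M² = Rf + Sharpe × σm = 2.2% + 0.1610 × 10.3% = 3.8583%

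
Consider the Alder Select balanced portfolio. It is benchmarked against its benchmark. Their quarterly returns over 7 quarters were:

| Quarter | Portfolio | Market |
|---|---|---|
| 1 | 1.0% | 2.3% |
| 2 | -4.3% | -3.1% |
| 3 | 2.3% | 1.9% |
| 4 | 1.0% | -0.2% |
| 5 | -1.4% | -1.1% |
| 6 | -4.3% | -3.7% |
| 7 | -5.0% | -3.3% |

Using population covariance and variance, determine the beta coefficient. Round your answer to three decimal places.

r̄p = -1.5286%,  r̄m = -1.0286%
Cov = Σ(rp − r̄p)(rm − r̄m) / 7 = 6.1063
Var(rm) = Σ(rm − r̄m)² / 7 = 5.2763
β = Cov / Var = 6.1063 / 5.2763 = 1.1573

1.157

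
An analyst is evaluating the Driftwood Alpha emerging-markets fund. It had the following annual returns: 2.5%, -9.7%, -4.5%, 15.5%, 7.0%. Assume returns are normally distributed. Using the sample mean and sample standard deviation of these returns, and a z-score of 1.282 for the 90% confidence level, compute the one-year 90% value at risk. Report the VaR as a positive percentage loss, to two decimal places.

r̄ = (2.5 − 9.7 − 4.5 + 15.5 + 7) / 5 = 10.80 / 5 = 2.1600%
Σ(r − r̄)² = (2.5 − 2.1600)² + (-9.7 − 2.1600)² + (-4.5 − 2.1600)² + … = 386.5120
σ = √[386.5120 / 4] = 9.8300%
VaR = −(r̄ − z·σ) = −(2.1600 − 1.282 × 9.8300) = −(-10.4421) = 10.4421%

10.44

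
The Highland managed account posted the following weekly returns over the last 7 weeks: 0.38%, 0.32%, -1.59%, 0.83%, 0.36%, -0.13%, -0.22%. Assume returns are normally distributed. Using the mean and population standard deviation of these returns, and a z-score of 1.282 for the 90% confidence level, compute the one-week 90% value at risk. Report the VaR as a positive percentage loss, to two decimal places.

Mean return r̄ = -0.050 / 7 = -0.0071%
Σ(r − r̄)² = (0.38 − (-0.0071))² + (0.32 − (-0.0071))² + … = 3.6583
population σ = √(3.6583 / 7) = √0.5226 = 0.7229%
VaR = −(r̄ − z·σ) = −(-0.0071 − 1.282 × 0.7229) = −(-0.9339) = 0.9339%

0.93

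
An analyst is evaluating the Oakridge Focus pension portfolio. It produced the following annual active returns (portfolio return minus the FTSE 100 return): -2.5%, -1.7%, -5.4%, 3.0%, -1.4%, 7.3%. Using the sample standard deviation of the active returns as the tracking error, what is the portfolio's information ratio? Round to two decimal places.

μ = (-2.5 − 1.7 − 5.4 + 3 − 1.4 + 7.3) / 6 = -0.1167%
Σ(r − μ)² = (-2.5 − (-0.1167))² + (-1.7 − (-0.1167))² + (-5.4 − (-0.1167))² + … = 102.4683
sample σ = √(102.4683 / 5) = √20.4937 = 4.5270%
IR = μ / tracking error = -0.1167 / 4.5270 = -0.0258

-0.03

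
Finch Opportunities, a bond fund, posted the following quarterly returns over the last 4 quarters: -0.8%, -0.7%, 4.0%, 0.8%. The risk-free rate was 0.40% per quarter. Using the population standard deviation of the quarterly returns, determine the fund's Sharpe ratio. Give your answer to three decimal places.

0.219

Mean return r̄ = 3.30 / 4 = 0.8250%
Σ(r − r̄)² = 15.0475; population σ = √(15.0475/4) = 1.9396%
Sharpe = (r̄ − rf) / σ = (0.8250 − 0.4) / 1.9396 = 0.4250 / 1.9396 = 0.2191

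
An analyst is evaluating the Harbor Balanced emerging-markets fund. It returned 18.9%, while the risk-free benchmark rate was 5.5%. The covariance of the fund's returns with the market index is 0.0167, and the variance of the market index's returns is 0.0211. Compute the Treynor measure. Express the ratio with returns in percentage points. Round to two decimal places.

β = Cov / Var = 0.0167 / 0.0211 = 0.7915
Treynor = (Rp − Rf) / β = (18.9% − 5.5%) / 0.7915 = 13.40 / 0.7915 = 16.9299

16.93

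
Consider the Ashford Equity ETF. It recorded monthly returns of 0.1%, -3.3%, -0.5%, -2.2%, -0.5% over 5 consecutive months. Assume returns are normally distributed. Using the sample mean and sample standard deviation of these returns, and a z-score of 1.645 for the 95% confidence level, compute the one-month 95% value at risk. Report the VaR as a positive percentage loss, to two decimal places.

3.61

r̄ = (0.1 − 3.3 − 0.5 − 2.2 − 0.5) / 5 = -6.40 / 5 = -1.2800%
Σ(r − r̄)² = (0.1 − (-1.2800))² + (-3.3 − (-1.2800))² + … = 8.0480
sample σ = √(8.0480 / 4) = √2.0120 = 1.4184%
VaR = −(r̄ − z·σ) = −(-1.2800 − 1.645 × 1.4184) = −(-3.6133) = 3.6133%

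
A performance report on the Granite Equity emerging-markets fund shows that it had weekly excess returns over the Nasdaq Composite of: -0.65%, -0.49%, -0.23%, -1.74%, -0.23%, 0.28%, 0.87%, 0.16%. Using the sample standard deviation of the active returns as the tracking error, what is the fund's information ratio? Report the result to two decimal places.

r̄ = (-0.65 − 0.49 − 0.23 − 1.74 − 0.23 + 0.28 + 0.87 + 0.16) / 8 = -0.2538%
Σ(r − r̄)² = 4.1418; sample σ = √(4.1418/7) = 0.7692%
IR = r̄ / tracking error = -0.2538 / 0.7692 = -0.3300

-0.33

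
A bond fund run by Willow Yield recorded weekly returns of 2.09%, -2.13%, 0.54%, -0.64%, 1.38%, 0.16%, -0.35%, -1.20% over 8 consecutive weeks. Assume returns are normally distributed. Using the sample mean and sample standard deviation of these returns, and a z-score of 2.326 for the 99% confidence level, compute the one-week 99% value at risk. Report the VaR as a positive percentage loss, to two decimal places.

r̄ = (2.09 − 2.13 + 0.54 − 0.64 + 1.38 + 0.16 − 0.35 − 1.2) / 8 = -0.0188%
Σ(r − r̄)² = 13.0959; sample σ = √(13.0959/7) = 1.3678%
VaR = −(r̄ − z·σ) = −(-0.0188 − 2.326 × 1.3678) = −(-3.2003) = 3.2003%

3.20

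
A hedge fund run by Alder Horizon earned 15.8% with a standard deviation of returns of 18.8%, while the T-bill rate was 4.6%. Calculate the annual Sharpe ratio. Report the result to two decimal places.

Sharpe = (Rp − Rf) / σp = (15.8% − 4.6%) / 18.8% = 11.20% / 18.8% = 0.5957

0.60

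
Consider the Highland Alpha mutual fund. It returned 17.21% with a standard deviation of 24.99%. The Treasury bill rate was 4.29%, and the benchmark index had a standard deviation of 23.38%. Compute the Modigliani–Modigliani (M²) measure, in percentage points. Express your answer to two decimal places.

16.38

Sharpe = (Rp − Rf) / σp = (17.21% − 4.29%) / 24.99% = 0.5170
M² = Rf + Sharpe × σm = 4.29% + 0.5170 × 23.38% = 16.3775%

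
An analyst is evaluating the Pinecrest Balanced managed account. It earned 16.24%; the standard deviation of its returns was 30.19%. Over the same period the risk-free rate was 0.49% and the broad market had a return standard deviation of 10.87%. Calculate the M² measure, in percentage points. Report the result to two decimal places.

6.16

Sharpe = (Rp − Rf) / σp = (16.24% − 0.49%) / 30.19% = 0.5217
M² = Rf + Sharpe × σm = 0.49% + 0.5217 × 10.87% = 6.1609%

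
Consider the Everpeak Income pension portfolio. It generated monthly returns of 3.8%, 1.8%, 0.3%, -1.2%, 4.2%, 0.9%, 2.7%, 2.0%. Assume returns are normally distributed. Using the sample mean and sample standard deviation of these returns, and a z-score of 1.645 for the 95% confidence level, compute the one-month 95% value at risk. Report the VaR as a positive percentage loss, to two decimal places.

1.15

r̄ = (3.8 + 1.8 + 0.3 − 1.2 + 4.2 + 0.9 + 2.7 + 2) / 8 = 1.8125%
Sample std dev = √[22.6688 / 7] = 1.7996%
VaR = −(r̄ − z·σ) = −(1.8125 − 1.645 × 1.7996) = −(-1.1478) = 1.1478%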